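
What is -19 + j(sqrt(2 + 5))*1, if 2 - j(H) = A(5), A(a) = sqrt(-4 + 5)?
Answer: -18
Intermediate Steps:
A(a) = 1 (A(a) = sqrt(1) = 1)
j(H) = 1 (j(H) = 2 - 1*1 = 2 - 1 = 1)
-19 + j(sqrt(2 + 5))*1 = -19 + 1*1 = -19 + 1 = -18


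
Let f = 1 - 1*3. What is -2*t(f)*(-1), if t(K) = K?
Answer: -4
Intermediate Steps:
f = -2 (f = 1 - 3 = -2)
-2*t(f)*(-1) = -2*(-2)*(-1) = 4*(-1) = -4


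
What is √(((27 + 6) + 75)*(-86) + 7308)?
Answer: 6*I*√55 ≈ 44.497*I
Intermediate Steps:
√(((27 + 6) + 75)*(-86) + 7308) = √((33 + 75)*(-86) + 7308) = √(108*(-86) + 7308) = √(-9288 + 7308) = √(-1980) = 6*I*√55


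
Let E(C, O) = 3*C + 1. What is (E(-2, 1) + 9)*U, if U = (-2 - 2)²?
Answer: 64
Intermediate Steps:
U = 16 (U = (-4)² = 16)
E(C, O) = 1 + 3*C
(E(-2, 1) + 9)*U = ((1 + 3*(-2)) + 9)*16 = ((1 - 6) + 9)*16 = (-5 + 9)*16 = 4*16 = 64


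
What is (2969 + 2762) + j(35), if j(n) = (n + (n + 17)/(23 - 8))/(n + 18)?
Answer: 4556722/795 ≈ 5731.7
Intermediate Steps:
j(n) = (17/15 + 16*n/15)/(18 + n) (j(n) = (n + (17 + n)/15)/(18 + n) = (n + (17 + n)*(1/15))/(18 + n) = (n + (17/15 + n/15))/(18 + n) = (17/15 + 16*n/15)/(18 + n))
(2969 + 2762) + j(35) = (2969 + 2762) + (17 + 16*35)/(15*(18 + 35)) = 5731 + (1/15)*(17 + 560)/53 = 5731 + (1/15)*(1/53)*577 = 5731 + 577/795 = 4556722/795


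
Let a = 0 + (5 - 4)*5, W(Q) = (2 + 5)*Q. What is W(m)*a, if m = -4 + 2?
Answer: -70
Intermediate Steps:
m = -2
W(Q) = 7*Q
a = 5 (a = 0 + 1*5 = 0 + 5 = 5)
W(m)*a = (7*(-2))*5 = -14*5 = -70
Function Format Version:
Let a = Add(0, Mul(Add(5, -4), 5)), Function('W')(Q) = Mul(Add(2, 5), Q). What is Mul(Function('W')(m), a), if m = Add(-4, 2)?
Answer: -70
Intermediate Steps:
m = -2
Function('W')(Q) = Mul(7, Q)
a = 5 (a = Add(0, Mul(1, 5)) = Add(0, 5) = 5)
Mul(Function('W')(m), a) = Mul(Mul(7, -2), 5) = Mul(-14, 5) = -70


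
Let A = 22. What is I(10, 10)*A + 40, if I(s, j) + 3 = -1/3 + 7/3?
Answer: 18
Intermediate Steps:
I(s, j) = -1 (I(s, j) = -3 + (-1/3 + 7/3) = -3 + (-1*⅓ + 7*(⅓)) = -3 + (-⅓ + 7/3) = -3 + 2 = -1)
I(10, 10)*A + 40 = -1*22 + 40 = -22 + 40 = 18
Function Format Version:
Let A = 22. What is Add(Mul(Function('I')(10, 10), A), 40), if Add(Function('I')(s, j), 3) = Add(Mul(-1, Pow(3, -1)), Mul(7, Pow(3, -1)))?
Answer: 18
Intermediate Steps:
Function('I')(s, j) = -1 (Function('I')(s, j) = Add(-3, Add(Mul(-1, Pow(3, -1)), Mul(7, Pow(3, -1)))) = Add(-3, Add(Mul(-1, Rational(1, 3)), Mul(7, Rational(1, 3)))) = Add(-3, Add(Rational(-1, 3), Rational(7, 3))) = Add(-3, 2) = -1)
Add(Mul(Function('I')(10, 10), A), 40) = Add(Mul(-1, 22), 40) = Add(-22, 40) = 18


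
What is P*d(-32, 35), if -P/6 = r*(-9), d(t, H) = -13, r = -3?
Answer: 2106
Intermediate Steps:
P = -162 (P = -(-18)*(-9) = -6*27 = -162)
P*d(-32, 35) = -162*(-13) = 2106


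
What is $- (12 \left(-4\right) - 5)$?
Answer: $53$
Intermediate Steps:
$- (12 \left(-4\right) - 5) = - (-48 - 5) = \left(-1\right) \left(-53\right) = 53$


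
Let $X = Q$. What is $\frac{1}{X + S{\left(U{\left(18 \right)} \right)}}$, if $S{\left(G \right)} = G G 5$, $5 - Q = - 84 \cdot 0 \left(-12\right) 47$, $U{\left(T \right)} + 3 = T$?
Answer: $\frac{1}{1130} \approx 0.00088496$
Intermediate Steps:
$U{\left(T \right)} = -3 + T$
$Q = 5$ ($Q = 5 - - 84 \cdot 0 \left(-12\right) 47 = 5 - \left(-84\right) 0 \cdot 47 = 5 - 0 \cdot 47 = 5 - 0 = 5 + 0 = 5$)
$S{\left(G \right)} = 5 G^{2}$ ($S{\left(G \right)} = G^{2} \cdot 5 = 5 G^{2}$)
$X = 5$
$\frac{1}{X + S{\left(U{\left(18 \right)} \right)}} = \frac{1}{5 + 5 \left(-3 + 18\right)^{2}} = \frac{1}{5 + 5 \cdot 15^{2}} = \frac{1}{5 + 5 \cdot 225} = \frac{1}{5 + 1125} = \frac{1}{1130}$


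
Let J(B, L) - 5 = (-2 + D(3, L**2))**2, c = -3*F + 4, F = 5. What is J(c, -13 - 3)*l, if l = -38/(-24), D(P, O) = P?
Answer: 19/2 ≈ 9.5000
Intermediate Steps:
l = 19/12 (l = -38*(-1/24) = 19/12 ≈ 1.5833)
c = -11 (c = -3*5 + 4 = -15 + 4 = -11)
J(B, L) = 6 (J(B, L) = 5 + (-2 + 3)**2 = 5 + 1**2 = 5 + 1 = 6)
J(c, -13 - 3)*l = 6*(19/12) = 19/2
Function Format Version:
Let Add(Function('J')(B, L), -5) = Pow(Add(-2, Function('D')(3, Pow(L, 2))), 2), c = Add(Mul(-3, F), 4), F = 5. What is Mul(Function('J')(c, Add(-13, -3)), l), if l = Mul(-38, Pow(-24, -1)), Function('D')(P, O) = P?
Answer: Rational(19, 2) ≈ 9.5000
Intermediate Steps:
l = Rational(19, 12) (l = Mul(-38, Rational(-1, 24)) = Rational(19, 12) ≈ 1.5833)
c = -11 (c = Add(Mul(-3, 5), 4) = Add(-15, 4) = -11)
Function('J')(B, L) = 6 (Function('J')(B, L) = Add(5, Pow(Add(-2, 3), 2)) = Add(5, Pow(1, 2)) = Add(5, 1) = 6)
Mul(Function('J')(c, Add(-13, -3)), l) = Mul(6, Rational(19, 12)) = Rational(19, 2)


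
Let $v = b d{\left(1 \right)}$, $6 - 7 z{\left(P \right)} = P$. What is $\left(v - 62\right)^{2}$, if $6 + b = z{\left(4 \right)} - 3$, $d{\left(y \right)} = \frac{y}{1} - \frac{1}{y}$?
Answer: $3844$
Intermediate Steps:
$z{\left(P \right)} = \frac{6}{7} - \frac{P}{7}$
$d{\left(y \right)} = y - \frac{1}{y}$ ($d{\left(y \right)} = y 1 - \frac{1}{y} = y - \frac{1}{y}$)
$b = - \frac{61}{7}$ ($b = -6 + \left(\left(\frac{6}{7} - \frac{4}{7}\right) - 3\right) = -6 + \left(\frac{2}{7} - 3\right) = -6 - \frac{19}{7} = - \frac{61}{7} \approx -8.7143$)
$v = 0$ ($v = - \frac{61 \left(1 - 1^{-1}\right)}{7} = - \frac{61 \left(1 - 1\right)}{7} = \left(- \frac{61}{7}\right) 0 = 0$)
$\left(v - 62\right)^{2} = \left(0 - 62\right)^{2} = \left(-62\right)^{2} = 3844$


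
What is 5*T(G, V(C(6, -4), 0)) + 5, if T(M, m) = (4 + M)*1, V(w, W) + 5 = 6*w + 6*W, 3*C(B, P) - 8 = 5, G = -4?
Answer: 5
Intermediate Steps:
C(B, P) = 13/3 (C(B, P) = 8/3 + (⅓)*5 = 8/3 + 5/3 = 13/3)
V(w, W) = -5 + 6*W + 6*w (V(w, W) = -5 + (6*w + 6*W) = -5 + (6*W + 6*w) = -5 + 6*W + 6*w)
T(M, m) = 4 + M
5*T(G, V(C(6, -4), 0)) + 5 = 5*(4 - 4) + 5 = 5*0 + 5 = 0 + 5 = 5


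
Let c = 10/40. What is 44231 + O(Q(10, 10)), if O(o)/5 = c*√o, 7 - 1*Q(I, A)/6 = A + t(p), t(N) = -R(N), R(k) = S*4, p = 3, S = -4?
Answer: 44231 + 5*I*√114/4 ≈ 44231.0 + 13.346*I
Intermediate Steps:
R(k) = -16 (R(k) = -4*4 = -16)
t(N) = 16 (t(N) = -1*(-16) = 16)
Q(I, A) = -54 - 6*A (Q(I, A) = 42 - 6*(A + 16) = 42 - 6*(16 + A) = 42 + (-96 - 6*A) = -54 - 6*A)
c = ¼ (c = 10*(1/40) = ¼ ≈ 0.25000)
O(o) = 5*√o/4 (O(o) = 5*(√o/4) = 5*√o/4)
44231 + O(Q(10, 10)) = 44231 + 5*√(-54 - 6*10)/4 = 44231 + 5*√(-54 - 60)/4 = 44231 + 5*√(-114)/4 = 44231 + 5*(I*√114)/4 = 44231 + 5*I*√114/4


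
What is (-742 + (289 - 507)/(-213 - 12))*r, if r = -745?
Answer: 24843068/45 ≈ 5.5207e+5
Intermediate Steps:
(-742 + (289 - 507)/(-213 - 12))*r = (-742 + (289 - 507)/(-213 - 12))*(-745) = (-742 - 218/(-225))*(-745) = (-742 - 218*(-1/225))*(-745) = (-742 + 218/225)*(-745) = -166732/225*(-745) = 24843068/45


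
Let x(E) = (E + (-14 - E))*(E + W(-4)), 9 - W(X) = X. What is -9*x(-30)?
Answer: -2142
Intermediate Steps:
W(X) = 9 - X
x(E) = -182 - 14*E (x(E) = (E + (-14 - E))*(E + (9 - 1*(-4))) = -14*(E + (9 + 4)) = -14*(E + 13) = -14*(13 + E) = -182 - 14*E)
-9*x(-30) = -9*(-182 - 14*(-30)) = -9*(-182 + 420) = -9*238 = -2142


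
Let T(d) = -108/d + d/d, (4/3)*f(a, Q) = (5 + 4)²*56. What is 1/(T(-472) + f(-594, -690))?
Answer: 118/401581 ≈ 0.00029384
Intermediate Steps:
f(a, Q) = 3402 (f(a, Q) = 3*((5 + 4)²*56)/4 = 3*(9²*56)/4 = 3*(81*56)/4 = (¾)*4536 = 3402)
T(d) = 1 - 108/d (T(d) = -108/d + 1 = 1 - 108/d)
1/(T(-472) + f(-594, -690)) = 1/((-108 - 472)/(-472) + 3402) = 1/(-1/472*(-580) + 3402) = 1/(145/118 + 3402) = 1/(401581/118) = 118/401581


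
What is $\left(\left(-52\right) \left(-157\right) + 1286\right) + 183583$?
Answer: $193033$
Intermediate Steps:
$\left(\left(-52\right) \left(-157\right) + 1286\right) + 183583 = \left(8164 + 1286\right) + 183583 = 9450 + 183583 = 193033$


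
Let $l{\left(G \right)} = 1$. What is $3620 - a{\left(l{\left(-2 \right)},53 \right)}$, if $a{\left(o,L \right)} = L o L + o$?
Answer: $810$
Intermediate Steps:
$a{\left(o,L \right)} = o + o L^{2}$ ($a{\left(o,L \right)} = o L^{2} + o = o + o L^{2}$)
$3620 - a{\left(l{\left(-2 \right)},53 \right)} = 3620 - 1 \left(1 + 53^{2}\right) = 3620 - 1 \left(1 + 2809\right) = 3620 - 1 \cdot 2810 = 3620 - 2810 = 810$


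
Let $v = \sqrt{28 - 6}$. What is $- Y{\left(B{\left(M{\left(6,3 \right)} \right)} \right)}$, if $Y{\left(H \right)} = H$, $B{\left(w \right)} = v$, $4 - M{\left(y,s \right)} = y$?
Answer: $- \sqrt{22} \approx -4.6904$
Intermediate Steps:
$M{\left(y,s \right)} = 4 - y$
$v = \sqrt{22} \approx 4.6904$
$B{\left(w \right)} = \sqrt{22}$
$- Y{\left(B{\left(M{\left(6,3 \right)} \right)} \right)} = - \sqrt{22}$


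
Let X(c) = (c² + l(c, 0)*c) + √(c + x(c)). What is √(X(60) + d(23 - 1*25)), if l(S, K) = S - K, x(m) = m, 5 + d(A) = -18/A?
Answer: √(7204 + 2*√30) ≈ 84.941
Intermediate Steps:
d(A) = -5 - 18/A
X(c) = 2*c² + √2*√c (X(c) = (c² + (c - 1*0)*c) + √(c + c) = (c² + (c + 0)*c) + √(2*c) = (c² + c*c) + √2*√c = (c² + c²) + √2*√c = 2*c² + √2*√c)
√(X(60) + d(23 - 1*25)) = √((2*60² + √2*√60) + (-5 - 18/(23 - 1*25))) = √((2*3600 + √2*(2*√15)) + (-5 - 18/(23 - 25))) = √((7200 + 2*√30) + (-5 - 18/(-2))) = √((7200 + 2*√30) + (-5 - 18*(-½))) = √((7200 + 2*√30) + (-5 + 9)) = √((7200 + 2*√30) + 4) = √(7204 + 2*√30)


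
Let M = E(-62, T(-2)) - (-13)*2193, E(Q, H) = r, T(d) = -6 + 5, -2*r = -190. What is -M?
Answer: -28604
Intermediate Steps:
r = 95 (r = -1/2*(-190) = 95)
T(d) = -1
E(Q, H) = 95
M = 28604 (M = 95 - (-13)*2193 = 95 - 1*(-28509) = 95 + 28509 = 28604)
-M = -1*28604 = -28604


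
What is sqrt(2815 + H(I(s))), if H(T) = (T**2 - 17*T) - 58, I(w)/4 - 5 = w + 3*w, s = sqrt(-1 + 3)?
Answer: sqrt(3329 + 368*sqrt(2)) ≈ 62.044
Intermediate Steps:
s = sqrt(2) ≈ 1.4142
I(w) = 20 + 16*w (I(w) = 20 + 4*(w + 3*w) = 20 + 4*(4*w) = 20 + 16*w)
H(T) = -58 + T**2 - 17*T
sqrt(2815 + H(I(s))) = sqrt(2815 + (-58 + (20 + 16*sqrt(2))**2 - 17*(20 + 16*sqrt(2)))) = sqrt(2815 + (-58 + (20 + 16*sqrt(2))**2 + (-340 - 272*sqrt(2)))) = sqrt(2815 + (-398 + (20 + 16*sqrt(2))**2 - 272*sqrt(2))) = sqrt(2417 + (20 + 16*sqrt(2))**2 - 272*sqrt(2))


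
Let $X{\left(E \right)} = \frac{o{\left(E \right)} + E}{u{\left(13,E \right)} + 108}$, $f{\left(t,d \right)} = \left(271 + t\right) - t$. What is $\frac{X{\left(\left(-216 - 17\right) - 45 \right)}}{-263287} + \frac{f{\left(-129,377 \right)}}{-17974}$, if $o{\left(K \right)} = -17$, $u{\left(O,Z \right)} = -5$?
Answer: $- \frac{7343827701}{487429015414} \approx -0.015066$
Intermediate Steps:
$f{\left(t,d \right)} = 271$
$X{\left(E \right)} = - \frac{17}{103} + \frac{E}{103}$ ($X{\left(E \right)} = \frac{-17 + E}{-5 + 108} = \frac{-17 + E}{103} = \left(-17 + E\right) \frac{1}{103} = - \frac{17}{103} + \frac{E}{103}$)
$\frac{X{\left(\left(-216 - 17\right) - 45 \right)}}{-263287} + \frac{f{\left(-129,377 \right)}}{-17974} = \frac{- \frac{17}{103} + \frac{\left(-216 - 17\right) - 45}{103}}{-263287} + \frac{271}{-17974} = \left(- \frac{17}{103} + \frac{-233 - 45}{103}\right) \left(- \frac{1}{263287}\right) + 271 \left(- \frac{1}{17974}\right) = \left(- \frac{17}{103} + \frac{1}{103} \left(-278\right)\right) \left(- \frac{1}{263287}\right) - \frac{271}{17974} = \left(- \frac{17}{103} - \frac{278}{103}\right) \left(- \frac{1}{263287}\right) - \frac{271}{17974} = \left(- \frac{295}{103}\right) \left(- \frac{1}{263287}\right) - \frac{271}{17974} = \frac{295}{27118561} - \frac{271}{17974} = - \frac{7343827701}{487429015414}$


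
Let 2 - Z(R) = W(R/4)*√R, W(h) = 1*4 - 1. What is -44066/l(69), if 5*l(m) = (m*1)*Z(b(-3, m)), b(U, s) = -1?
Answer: -440660/897 - 220330*I/299 ≈ -491.26 - 736.89*I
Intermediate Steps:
W(h) = 3 (W(h) = 4 - 1 = 3)
Z(R) = 2 - 3*√R
l(m) = m*(2 - 3*I)/5 (l(m) = ((m*1)*(2 - 3*I))/5 = (m*(2 - 3*I))/5 = m*(2 - 3*I)/5)
-44066/l(69) = -(440660/897 + 220330*I/299) = -44066*25*(138/5 + 207*I/5)/61893 = -1101650*(138/5 + 207*I/5)/61893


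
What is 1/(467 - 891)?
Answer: -1/424 ≈ -0.0023585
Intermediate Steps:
1/(467 - 891) = 1/(-424) = -1/424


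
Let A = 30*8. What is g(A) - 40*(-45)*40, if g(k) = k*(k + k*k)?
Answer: 13953600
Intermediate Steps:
A = 240
g(k) = k*(k + k²)
g(A) - 40*(-45)*40 = 240²*(1 + 240) - 40*(-45)*40 = 57600*241 - (-1800)*40 = 13881600 - 1*(-72000) = 13881600 + 72000 = 13953600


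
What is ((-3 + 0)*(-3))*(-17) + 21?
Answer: -132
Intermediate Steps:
((-3 + 0)*(-3))*(-17) + 21 = -3*(-3)*(-17) + 21 = 9*(-17) + 21 = -153 + 21 = -132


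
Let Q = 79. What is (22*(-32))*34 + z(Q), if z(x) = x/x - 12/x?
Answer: -1890877/79 ≈ -23935.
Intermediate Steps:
z(x) = 1 - 12/x
(22*(-32))*34 + z(Q) = (22*(-32))*34 + (-12 + 79)/79 = -704*34 + (1/79)*67 = -23936 + 67/79 = -1890877/79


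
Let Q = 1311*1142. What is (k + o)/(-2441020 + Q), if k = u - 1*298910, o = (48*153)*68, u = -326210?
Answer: 62864/471929 ≈ 0.13321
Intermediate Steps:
o = 499392 (o = 7344*68 = 499392)
k = -625120 (k = -326210 - 1*298910 = -326210 - 298910 = -625120)
Q = 1497162
(k + o)/(-2441020 + Q) = (-625120 + 499392)/(-2441020 + 1497162) = -125728/(-943858) = -125728*(-1/943858) = 62864/471929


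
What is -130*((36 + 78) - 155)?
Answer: 5330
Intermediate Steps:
-130*((36 + 78) - 155) = -130*(114 - 155) = -130*(-41) = 5330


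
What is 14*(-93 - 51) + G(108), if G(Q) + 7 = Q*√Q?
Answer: -2023 + 648*√3 ≈ -900.63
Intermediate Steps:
G(Q) = -7 + Q^(3/2) (G(Q) = -7 + Q*√Q = -7 + Q^(3/2))
14*(-93 - 51) + G(108) = 14*(-93 - 51) + (-7 + 108^(3/2)) = 14*(-144) + (-7 + 648*√3) = -2016 + (-7 + 648*√3) = -2023 + 648*√3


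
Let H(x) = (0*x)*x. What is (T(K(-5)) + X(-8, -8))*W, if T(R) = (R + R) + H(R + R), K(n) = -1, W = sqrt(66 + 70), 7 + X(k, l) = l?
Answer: -34*sqrt(34) ≈ -198.25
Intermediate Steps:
X(k, l) = -7 + l
W = 2*sqrt(34) (W = sqrt(136) = 2*sqrt(34) ≈ 11.662)
H(x) = 0 (H(x) = 0*x = 0)
T(R) = 2*R (T(R) = (R + R) + 0 = 2*R + 0 = 2*R)
(T(K(-5)) + X(-8, -8))*W = (2*(-1) + (-7 - 8))*(2*sqrt(34)) = (-2 - 15)*(2*sqrt(34)) = -34*sqrt(34)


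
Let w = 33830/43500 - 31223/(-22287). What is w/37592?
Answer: 70405657/1214828710800 ≈ 5.7955e-5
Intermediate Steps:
w = 70405657/32316150 (w = 33830*(1/43500) - 31223*(-1/22287) = 3383/4350 + 31223/22287 = 70405657/32316150 ≈ 2.1787)
w/37592 = (70405657/32316150)/37592 = (70405657/32316150)*(1/37592) = 70405657/1214828710800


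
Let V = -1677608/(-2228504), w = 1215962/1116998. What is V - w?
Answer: -52243212504/155577156937 ≈ -0.33580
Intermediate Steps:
w = 607981/558499 (w = 1215962*(1/1116998) = 607981/558499 ≈ 1.0886)
V = 209701/278563 (V = -1677608*(-1/2228504) = 209701/278563 ≈ 0.75280)
V - w = 209701/278563 - 1*607981/558499 = 209701/278563 - 607981/558499 = -52243212504/155577156937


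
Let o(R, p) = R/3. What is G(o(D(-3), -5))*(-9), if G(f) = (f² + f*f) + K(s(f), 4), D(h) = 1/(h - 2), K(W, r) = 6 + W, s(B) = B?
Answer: -1337/25 ≈ -53.480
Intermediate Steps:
D(h) = 1/(-2 + h)
o(R, p) = R/3 (o(R, p) = R*(⅓) = R/3)
G(f) = 6 + f + 2*f² (G(f) = (f² + f*f) + (6 + f) = (f² + f²) + (6 + f) = 2*f² + (6 + f) = 6 + f + 2*f²)
G(o(D(-3), -5))*(-9) = (6 + 1/(3*(-2 - 3)) + 2*(1/(3*(-2 - 3)))²)*(-9) = (6 + (⅓)/(-5) + 2*((⅓)/(-5))²)*(-9) = (6 + (⅓)*(-⅕) + 2*((⅓)*(-⅕))²)*(-9) = (6 - 1/15 + 2*(-1/15)²)*(-9) = (6 - 1/15 + 2*(1/225))*(-9) = (6 - 1/15 + 2/225)*(-9) = (1337/225)*(-9) = -1337/25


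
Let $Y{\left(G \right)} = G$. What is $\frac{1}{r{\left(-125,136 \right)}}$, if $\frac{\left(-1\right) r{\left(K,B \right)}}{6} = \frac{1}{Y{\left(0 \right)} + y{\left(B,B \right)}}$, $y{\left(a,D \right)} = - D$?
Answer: $\frac{68}{3} \approx 22.667$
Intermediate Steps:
$r{\left(K,B \right)} = \frac{6}{B}$ ($r{\left(K,B \right)} = - \frac{6}{0 - B} = - \frac{6}{\left(-1\right) B} = - 6 \left(- \frac{1}{B}\right) = \frac{6}{B}$)
$\frac{1}{r{\left(-125,136 \right)}} = \frac{1}{6 \cdot \frac{1}{136}} = \frac{1}{\frac{3}{68}} = \frac{68}{3}$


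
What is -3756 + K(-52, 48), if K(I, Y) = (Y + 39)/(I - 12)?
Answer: -240471/64 ≈ -3757.4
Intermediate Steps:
K(I, Y) = (39 + Y)/(-12 + I)
-3756 + K(-52, 48) = -3756 + (39 + 48)/(-12 - 52) = -3756 + 87/(-64) = -3756 - 1/64*87 = -3756 - 87/64 = -240471/64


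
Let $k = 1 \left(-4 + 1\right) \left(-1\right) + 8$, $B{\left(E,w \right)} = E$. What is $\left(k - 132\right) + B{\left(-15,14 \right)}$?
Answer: $-136$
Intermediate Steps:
$k = 11$ ($k = 1 \left(\left(-3\right) \left(-1\right)\right) + 8 = 1 \cdot 3 + 8 = 3 + 8 = 11$)
$\left(k - 132\right) + B{\left(-15,14 \right)} = \left(11 - 132\right) - 15 = -121 - 15 = -136$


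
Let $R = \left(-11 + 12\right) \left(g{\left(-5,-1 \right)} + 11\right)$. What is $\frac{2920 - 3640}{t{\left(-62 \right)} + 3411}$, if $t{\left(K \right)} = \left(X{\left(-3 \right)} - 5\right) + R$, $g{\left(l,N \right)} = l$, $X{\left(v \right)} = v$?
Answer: $- \frac{720}{3409} \approx -0.21121$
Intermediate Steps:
$R = 6$ ($R = \left(-11 + 12\right) \left(-5 + 11\right) = 1 \cdot 6 = 6$)
$t{\left(K \right)} = -2$ ($t{\left(K \right)} = \left(-3 - 5\right) + 6 = -8 + 6 = -2$)
$\frac{2920 - 3640}{t{\left(-62 \right)} + 3411} = \frac{2920 - 3640}{-2 + 3411} = - \frac{720}{3409}$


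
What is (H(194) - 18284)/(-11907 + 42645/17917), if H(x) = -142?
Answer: 55023107/35549179 ≈ 1.5478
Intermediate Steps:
(H(194) - 18284)/(-11907 + 42645/17917) = (-142 - 18284)/(-11907 + 42645/17917) = -18426/(-11907 + 42645*(1/17917)) = -18426/(-11907 + 42645/17917) = -18426/(-213295074/17917) = -18426*(-17917/213295074) = 55023107/35549179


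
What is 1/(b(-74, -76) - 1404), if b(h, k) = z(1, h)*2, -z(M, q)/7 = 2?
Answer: -1/1432 ≈ -0.00069832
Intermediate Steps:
z(M, q) = -14 (z(M, q) = -7*2 = -14)
b(h, k) = -28 (b(h, k) = -14*2 = -28)
1/(b(-74, -76) - 1404) = 1/(-28 - 1404) = 1/(-1432) = -1/1432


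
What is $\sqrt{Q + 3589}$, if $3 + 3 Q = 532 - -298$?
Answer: $\frac{\sqrt{34782}}{3} \approx 62.166$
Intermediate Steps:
$Q = \frac{827}{3}$ ($Q = -1 + \frac{532 - -298}{3} = -1 + \frac{532 + 298}{3} = -1 + \frac{1}{3} \cdot 830 = -1 + \frac{830}{3} = \frac{827}{3} \approx 275.67$)
$\sqrt{Q + 3589} = \sqrt{\frac{827}{3} + 3589} = \sqrt{\frac{11594}{3}} = \frac{\sqrt{34782}}{3}$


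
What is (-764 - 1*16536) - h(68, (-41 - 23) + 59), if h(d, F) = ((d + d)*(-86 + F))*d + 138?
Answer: 824130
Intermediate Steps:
h(d, F) = 138 + 2*d**2*(-86 + F) (h(d, F) = ((2*d)*(-86 + F))*d + 138 = (2*d*(-86 + F))*d + 138 = 2*d**2*(-86 + F) + 138 = 138 + 2*d**2*(-86 + F))
(-764 - 1*16536) - h(68, (-41 - 23) + 59) = (-764 - 1*16536) - (138 - 172*68**2 + 2*((-41 - 23) + 59)*68**2) = (-764 - 16536) - (138 - 172*4624 + 2*(-64 + 59)*4624) = -17300 - (138 - 795328 + 2*(-5)*4624) = -17300 - (138 - 795328 - 46240) = -17300 - 1*(-841430) = -17300 + 841430 = 824130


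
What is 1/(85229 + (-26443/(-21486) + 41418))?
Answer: 21486/2721163885 ≈ 7.8959e-6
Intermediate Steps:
1/(85229 + (-26443/(-21486) + 41418)) = 1/(85229 + (-26443*(-1/21486) + 41418)) = 1/(85229 + (26443/21486 + 41418)) = 1/(85229 + 889933591/21486) = 1/(2721163885/21486) = 21486/2721163885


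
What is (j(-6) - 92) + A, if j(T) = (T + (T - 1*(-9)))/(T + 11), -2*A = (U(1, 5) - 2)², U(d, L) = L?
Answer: -971/10 ≈ -97.100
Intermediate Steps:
A = -9/2 (A = -(5 - 2)²/2 = -½*3² = -½*9 = -9/2 ≈ -4.5000)
j(T) = (9 + 2*T)/(11 + T) (j(T) = (T + (T + 9))/(11 + T) = (T + (9 + T))/(11 + T) = (9 + 2*T)/(11 + T))
(j(-6) - 92) + A = ((9 + 2*(-6))/(11 - 6) - 92) - 9/2 = ((9 - 12)/5 - 92) - 9/2 = ((⅕)*(-3) - 92) - 9/2 = (-⅗ - 92) - 9/2 = -463/5 - 9/2 = -971/10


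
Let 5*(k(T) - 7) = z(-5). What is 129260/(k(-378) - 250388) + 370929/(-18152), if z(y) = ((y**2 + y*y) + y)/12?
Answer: -380878493089/18179609192 ≈ -20.951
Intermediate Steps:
z(y) = y**2/6 + y/12 (z(y) = ((y**2 + y**2) + y)*(1/12) = (2*y**2 + y)*(1/12) = (y + 2*y**2)*(1/12) = y**2/6 + y/12)
k(T) = 31/4 (k(T) = 7 + ((1/12)*(-5)*(1 + 2*(-5)))/5 = 7 + ((1/12)*(-5)*(1 - 10))/5 = 7 + ((1/12)*(-5)*(-9))/5 = 7 + (1/5)*(15/4) = 7 + 3/4 = 31/4)
129260/(k(-378) - 250388) + 370929/(-18152) = 129260/(31/4 - 250388) + 370929/(-18152) = 129260/(-1001521/4) + 370929*(-1/18152) = 129260*(-4/1001521) - 370929/18152 = -517040/1001521 - 370929/18152 = -380878493089/18179609192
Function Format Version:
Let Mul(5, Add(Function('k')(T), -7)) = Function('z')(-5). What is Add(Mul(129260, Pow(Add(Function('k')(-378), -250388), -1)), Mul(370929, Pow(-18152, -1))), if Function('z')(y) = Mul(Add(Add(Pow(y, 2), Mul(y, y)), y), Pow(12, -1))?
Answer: Rational(-380878493089, 18179609192) ≈ -20.951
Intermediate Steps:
Function('z')(y) = Add(Mul(Rational(1, 6), Pow(y, 2)), Mul(Rational(1, 12), y)) (Function('z')(y) = Mul(Add(Add(Pow(y, 2), Pow(y, 2)), y), Rational(1, 12)) = Mul(Add(Mul(2, Pow(y, 2)), y), Rational(1, 12)) = Mul(Add(y, Mul(2, Pow(y, 2))), Rational(1, 12)) = Add(Mul(Rational(1, 6), Pow(y, 2)), Mul(Rational(1, 12), y)))
Function('k')(T) = Rational(31, 4) (Function('k')(T) = Add(7, Mul(Rational(1, 5), Mul(Rational(1, 12), -5, Add(1, Mul(2, -5))))) = Add(7, Mul(Rational(1, 5), Mul(Rational(1, 12), -5, Add(1, -10)))) = Add(7, Mul(Rational(1, 5), Mul(Rational(1, 12), -5, -9))) = Add(7, Mul(Rational(1, 5), Rational(15, 4))) = Add(7, Rational(3, 4)) = Rational(31, 4))
Add(Mul(129260, Pow(Add(Function('k')(-378), -250388), -1)), Mul(370929, Pow(-18152, -1))) = Add(Mul(129260, Pow(Add(Rational(31, 4), -250388), -1)), Mul(370929, Pow(-18152, -1))) = Add(Mul(129260, Pow(Rational(-1001521, 4), -1)), Mul(370929, Rational(-1, 18152))) = Add(Mul(129260, Rational(-4, 1001521)), Rational(-370929, 18152)) = Add(Rational(-517040, 1001521), Rational(-370929, 18152)) = Rational(-380878493089, 18179609192)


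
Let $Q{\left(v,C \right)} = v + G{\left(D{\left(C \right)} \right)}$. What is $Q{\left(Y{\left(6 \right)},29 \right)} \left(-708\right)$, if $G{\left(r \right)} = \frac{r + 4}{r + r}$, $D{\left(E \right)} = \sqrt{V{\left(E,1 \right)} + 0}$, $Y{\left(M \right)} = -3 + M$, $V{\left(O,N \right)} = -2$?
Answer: $-2478 + 708 i \sqrt{2} \approx -2478.0 + 1001.3 i$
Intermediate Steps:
$D{\left(E \right)} = i \sqrt{2}$ ($D{\left(E \right)} = \sqrt{-2 + 0} = \sqrt{-2} = i \sqrt{2}$)
$G{\left(r \right)} = \frac{4 + r}{2 r}$
$Q{\left(v,C \right)} = v - \frac{i \sqrt{2} \left(4 + i \sqrt{2}\right)}{4}$ ($Q{\left(v,C \right)} = v + \frac{4 + i \sqrt{2}}{2 i \sqrt{2}} = v + \frac{- \frac{i \sqrt{2}}{2} \left(4 + i \sqrt{2}\right)}{2} = v - \frac{i \sqrt{2} \left(4 + i \sqrt{2}\right)}{4}$)
$Q{\left(Y{\left(6 \right)},29 \right)} \left(-708\right) = \left(\frac{1}{2} + \left(-3 + 6\right) - i \sqrt{2}\right) \left(-708\right) = \left(\frac{1}{2} + 3 - i \sqrt{2}\right) \left(-708\right) = \left(\frac{7}{2} - i \sqrt{2}\right) \left(-708\right) = -2478 + 708 i \sqrt{2}$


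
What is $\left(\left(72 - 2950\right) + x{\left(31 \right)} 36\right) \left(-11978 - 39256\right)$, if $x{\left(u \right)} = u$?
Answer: $90274308$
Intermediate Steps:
$\left(\left(72 - 2950\right) + x{\left(31 \right)} 36\right) \left(-11978 - 39256\right) = \left(\left(72 - 2950\right) + 31 \cdot 36\right) \left(-11978 - 39256\right) = \left(\left(72 - 2950\right) + 1116\right) \left(-11978 - 39256\right) = \left(-2878 + 1116\right) \left(-51234\right) = \left(-1762\right) \left(-51234\right) = 90274308$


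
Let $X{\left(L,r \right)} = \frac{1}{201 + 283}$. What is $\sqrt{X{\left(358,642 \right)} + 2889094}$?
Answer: $\frac{\sqrt{1398321497}}{22} \approx 1699.7$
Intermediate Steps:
$X{\left(L,r \right)} = \frac{1}{484}$
$\sqrt{X{\left(358,642 \right)} + 2889094} = \sqrt{\frac{1}{484} + 2889094} = \sqrt{\frac{1398321497}{484}} = \frac{\sqrt{1398321497}}{22}$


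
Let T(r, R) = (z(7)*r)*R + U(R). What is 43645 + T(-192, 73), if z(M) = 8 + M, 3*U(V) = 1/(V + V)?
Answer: -72968609/438 ≈ -1.6660e+5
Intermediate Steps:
U(V) = 1/(6*V) (U(V) = 1/(3*(V + V)) = 1/(3*((2*V))) = (1/(2*V))/3 = 1/(6*V))
T(r, R) = 1/(6*R) + 15*R*r (T(r, R) = ((8 + 7)*r)*R + 1/(6*R) = (15*r)*R + 1/(6*R) = 15*R*r + 1/(6*R) = 1/(6*R) + 15*R*r)
43645 + T(-192, 73) = 43645 + ((⅙)/73 + 15*73*(-192)) = 43645 + ((⅙)*(1/73) - 210240) = 43645 + (1/438 - 210240) = 43645 - 92085119/438 = -72968609/438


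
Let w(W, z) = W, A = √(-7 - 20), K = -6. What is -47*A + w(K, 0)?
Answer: -6 - 141*I*√3 ≈ -6.0 - 244.22*I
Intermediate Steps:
A = 3*I*√3 (A = √(-27) = 3*I*√3 ≈ 5.1962*I)
-47*A + w(K, 0) = -141*I*√3 - 6 = -6 - 141*I*√3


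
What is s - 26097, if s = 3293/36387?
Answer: -949588246/36387 ≈ -26097.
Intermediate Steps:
s = 3293/36387 (s = 3293*(1/36387) = 3293/36387 ≈ 0.090499)
s - 26097 = 3293/36387 - 26097 = -949588246/36387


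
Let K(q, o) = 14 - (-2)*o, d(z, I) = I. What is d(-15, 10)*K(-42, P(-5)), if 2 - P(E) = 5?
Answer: 80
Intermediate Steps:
P(E) = -3 (P(E) = 2 - 1*5 = 2 - 5 = -3)
K(q, o) = 14 + 2*o
d(-15, 10)*K(-42, P(-5)) = 10*(14 + 2*(-3)) = 10*(14 - 6) = 10*8 = 80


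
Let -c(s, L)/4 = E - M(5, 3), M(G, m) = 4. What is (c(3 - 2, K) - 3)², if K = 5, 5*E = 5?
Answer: 81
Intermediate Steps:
E = 1 (E = (⅕)*5 = 1)
c(s, L) = 12 (c(s, L) = -4*(1 - 1*4) = -4*(1 - 4) = -4*(-3) = 12)
(c(3 - 2, K) - 3)² = (12 - 3)² = 9² = 81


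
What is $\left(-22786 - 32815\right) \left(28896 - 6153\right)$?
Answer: $-1264533543$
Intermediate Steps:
$\left(-22786 - 32815\right) \left(28896 - 6153\right) = \left(-55601\right) 22743 = -1264533543$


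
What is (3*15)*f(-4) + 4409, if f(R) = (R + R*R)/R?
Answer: 4274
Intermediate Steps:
f(R) = (R + R**2)/R
(3*15)*f(-4) + 4409 = (3*15)*(1 - 4) + 4409 = 45*(-3) + 4409 = -135 + 4409 = 4274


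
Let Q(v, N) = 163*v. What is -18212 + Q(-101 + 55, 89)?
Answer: -25710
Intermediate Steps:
-18212 + Q(-101 + 55, 89) = -18212 + 163*(-101 + 55) = -18212 + 163*(-46) = -18212 - 7498 = -25710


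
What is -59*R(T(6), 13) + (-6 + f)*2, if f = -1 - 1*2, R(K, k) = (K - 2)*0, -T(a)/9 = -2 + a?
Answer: -18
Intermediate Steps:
T(a) = 18 - 9*a (T(a) = -9*(-2 + a) = 18 - 9*a)
R(K, k) = 0 (R(K, k) = (-2 + K)*0 = 0)
f = -3 (f = -1 - 2 = -3)
-59*R(T(6), 13) + (-6 + f)*2 = -59*0 + (-6 - 3)*2 = 0 - 9*2 = 0 - 18 = -18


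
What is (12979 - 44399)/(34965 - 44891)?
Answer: 15710/4963 ≈ 3.1654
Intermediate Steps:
(12979 - 44399)/(34965 - 44891) = -31420/(-9926) = -31420*(-1/9926) = 15710/4963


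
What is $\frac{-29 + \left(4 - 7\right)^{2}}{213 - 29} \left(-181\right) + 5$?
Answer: $\frac{1135}{46} \approx 24.674$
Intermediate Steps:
$\frac{-29 + \left(4 - 7\right)^{2}}{213 - 29} \left(-181\right) + 5 = \frac{-29 + \left(-3\right)^{2}}{184} \left(-181\right) + 5 = \left(-29 + 9\right) \frac{1}{184} \left(-181\right) + 5 = \left(-20\right) \frac{1}{184} \left(-181\right) + 5 = \left(- \frac{5}{46}\right) \left(-181\right) + 5 = \frac{905}{46} + 5 = \frac{1135}{46}$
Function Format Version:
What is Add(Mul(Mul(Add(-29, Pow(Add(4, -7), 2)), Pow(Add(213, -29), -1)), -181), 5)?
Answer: Rational(1135, 46) ≈ 24.674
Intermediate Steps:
Add(Mul(Mul(Add(-29, Pow(Add(4, -7), 2)), Pow(Add(213, -29), -1)), -181), 5) = Add(Mul(Mul(Add(-29, Pow(-3, 2)), Pow(184, -1)), -181), 5) = Add(Mul(Mul(Add(-29, 9), Rational(1, 184)), -181), 5) = Add(Mul(Mul(-20, Rational(1, 184)), -181), 5) = Add(Mul(Rational(-5, 46), -181), 5) = Add(Rational(905, 46), 5) = Rational(1135, 46)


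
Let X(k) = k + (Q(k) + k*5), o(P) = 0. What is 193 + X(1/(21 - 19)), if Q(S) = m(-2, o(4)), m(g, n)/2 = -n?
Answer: 196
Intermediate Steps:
m(g, n) = -2*n (m(g, n) = 2*(-n) = -2*n)
Q(S) = 0 (Q(S) = -2*0 = 0)
X(k) = 6*k (X(k) = k + (0 + k*5) = k + (0 + 5*k) = k + 5*k = 6*k)
193 + X(1/(21 - 19)) = 193 + 6/(21 - 19) = 193 + 6/2 = 193 + 6*(½) = 193 + 3 = 196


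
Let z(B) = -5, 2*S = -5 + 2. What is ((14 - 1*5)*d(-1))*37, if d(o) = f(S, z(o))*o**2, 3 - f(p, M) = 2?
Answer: 333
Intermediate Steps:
S = -3/2 (S = (-5 + 2)/2 = (1/2)*(-3) = -3/2 ≈ -1.5000)
f(p, M) = 1 (f(p, M) = 3 - 1*2 = 3 - 2 = 1)
d(o) = o**2 (d(o) = 1*o**2 = o**2)
((14 - 1*5)*d(-1))*37 = ((14 - 1*5)*(-1)**2)*37 = ((14 - 5)*1)*37 = (9*1)*37 = 9*37 = 333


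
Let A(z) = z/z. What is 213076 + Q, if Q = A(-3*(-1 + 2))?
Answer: 213077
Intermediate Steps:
A(z) = 1
Q = 1
213076 + Q = 213076 + 1 = 213077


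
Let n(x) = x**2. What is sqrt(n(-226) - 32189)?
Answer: sqrt(18887) ≈ 137.43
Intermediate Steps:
sqrt(n(-226) - 32189) = sqrt((-226)**2 - 32189) = sqrt(51076 - 32189) = sqrt(18887)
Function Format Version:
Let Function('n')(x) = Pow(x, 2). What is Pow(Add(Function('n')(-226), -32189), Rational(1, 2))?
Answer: Pow(18887, Rational(1, 2)) ≈ 137.43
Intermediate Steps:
Pow(Add(Function('n')(-226), -32189), Rational(1, 2)) = Pow(Add(Pow(-226, 2), -32189), Rational(1, 2)) = Pow(Add(51076, -32189), Rational(1, 2)) = Pow(18887, Rational(1, 2))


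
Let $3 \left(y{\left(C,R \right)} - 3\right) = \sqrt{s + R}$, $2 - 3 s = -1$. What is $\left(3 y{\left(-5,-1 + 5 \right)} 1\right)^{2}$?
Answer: $\left(9 + \sqrt{5}\right)^{2} \approx 126.25$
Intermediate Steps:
$s = 1$ ($s = \frac{2}{3} - - \frac{1}{3} = \frac{2}{3} + \frac{1}{3} = 1$)
$y{\left(C,R \right)} = 3 + \frac{\sqrt{1 + R}}{3}$
$\left(3 y{\left(-5,-1 + 5 \right)} 1\right)^{2} = \left(3 \left(3 + \frac{\sqrt{1 + \left(-1 + 5\right)}}{3}\right) 1\right)^{2} = \left(3 \left(3 + \frac{\sqrt{1 + 4}}{3}\right) 1\right)^{2} = \left(3 \left(3 + \frac{\sqrt{5}}{3}\right) 1\right)^{2} = \left(\left(9 + \sqrt{5}\right) 1\right)^{2} = \left(9 + \sqrt{5}\right)^{2}$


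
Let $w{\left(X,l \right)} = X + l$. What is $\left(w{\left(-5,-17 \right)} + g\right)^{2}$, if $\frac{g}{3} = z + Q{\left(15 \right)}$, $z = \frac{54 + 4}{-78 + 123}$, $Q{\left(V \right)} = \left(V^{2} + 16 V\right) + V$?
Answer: $\frac{454883584}{225} \approx 2.0217 \cdot 10^{6}$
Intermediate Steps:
$Q{\left(V \right)} = V^{2} + 17 V$
$z = \frac{58}{45} \approx 1.2889$
$g = \frac{21658}{15}$ ($g = 3 \left(\frac{58}{45} + 15 \left(17 + 15\right)\right) = 3 \left(\frac{58}{45} + 15 \cdot 32\right) = 3 \left(\frac{58}{45} + 480\right) = 3 \cdot \frac{21658}{45} = \frac{21658}{15} \approx 1443.9$)
$\left(w{\left(-5,-17 \right)} + g\right)^{2} = \left(\left(-5 - 17\right) + \frac{21658}{15}\right)^{2} = \left(-22 + \frac{21658}{15}\right)^{2} = \left(\frac{21328}{15}\right)^{2} = \frac{454883584}{225}$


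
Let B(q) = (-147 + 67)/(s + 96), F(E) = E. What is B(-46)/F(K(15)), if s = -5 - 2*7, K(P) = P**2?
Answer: -16/3465 ≈ -0.0046176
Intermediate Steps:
s = -19 (s = -5 - 14 = -19)
B(q) = -80/77 (B(q) = (-147 + 67)/(-19 + 96) = -80/77)
B(-46)/F(K(15)) = -80/(77*(15**2)) = -80/77/225 = -80/77*1/225 = -16/3465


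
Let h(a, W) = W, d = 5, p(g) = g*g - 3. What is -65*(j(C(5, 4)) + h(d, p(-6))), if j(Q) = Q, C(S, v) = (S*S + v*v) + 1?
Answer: -4875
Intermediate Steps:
p(g) = -3 + g² (p(g) = g² - 3 = -3 + g²)
C(S, v) = 1 + S² + v² (C(S, v) = (S² + v²) + 1 = 1 + S² + v²)
-65*(j(C(5, 4)) + h(d, p(-6))) = -65*((1 + 5² + 4²) + (-3 + (-6)²)) = -65*((1 + 25 + 16) + (-3 + 36)) = -65*(42 + 33) = -65*75 = -4875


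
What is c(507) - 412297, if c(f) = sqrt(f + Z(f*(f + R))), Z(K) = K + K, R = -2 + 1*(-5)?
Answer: -412297 + 13*sqrt(3003) ≈ -4.1158e+5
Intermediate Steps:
R = -7 (R = -2 - 5 = -7)
Z(K) = 2*K
c(f) = sqrt(f + 2*f*(-7 + f)) (c(f) = sqrt(f + 2*(f*(f - 7))) = sqrt(f + 2*(f*(-7 + f))) = sqrt(f + 2*f*(-7 + f)))
c(507) - 412297 = sqrt(507*(-13 + 2*507)) - 412297 = sqrt(507*(-13 + 1014)) - 412297 = sqrt(507*1001) - 412297 = sqrt(507507) - 412297 = 13*sqrt(3003) - 412297 = -412297 + 13*sqrt(3003)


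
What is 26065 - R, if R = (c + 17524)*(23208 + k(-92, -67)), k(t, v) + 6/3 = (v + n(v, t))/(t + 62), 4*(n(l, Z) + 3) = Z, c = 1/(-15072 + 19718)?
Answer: -3778965416411/9292 ≈ -4.0669e+8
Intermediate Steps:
c = 1/4646 ≈ 0.00021524
n(l, Z) = -3 + Z/4
k(t, v) = -2 + (-3 + v + t/4)/(62 + t) (k(t, v) = -2 + (v + (-3 + t/4))/(t + 62) = -2 + (-3 + v + t/4)/(62 + t))
R = 3779207612391/9292 (R = (1/4646 + 17524)*(23208 + (-127 - 67 - 7/4*(-92))/(62 - 92)) = 81416505*(23208 + (-127 - 67 + 161)/(-30))/4646 = 81416505*(23208 - 1/30*(-33))/4646 = 81416505*(23208 + 11/10)/4646 = (81416505/4646)*(232091/10) = 3779207612391/9292 ≈ 4.0672e+8)
26065 - R = 26065 - 1*3779207612391/9292 = 26065 - 3779207612391/9292 = -3778965416411/9292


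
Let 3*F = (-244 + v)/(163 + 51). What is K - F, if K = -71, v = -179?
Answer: -15053/214 ≈ -70.341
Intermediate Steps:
F = -141/214 (F = ((-244 - 179)/(163 + 51))/3 = (-423/214)/3 = (-423*1/214)/3 = (⅓)*(-423/214) = -141/214 ≈ -0.65888)
K - F = -71 - 1*(-141/214) = -71 + 141/214 = -15053/214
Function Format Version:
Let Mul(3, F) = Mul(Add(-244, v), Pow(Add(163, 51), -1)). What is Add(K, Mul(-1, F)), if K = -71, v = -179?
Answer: Rational(-15053, 214) ≈ -70.341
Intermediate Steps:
F = Rational(-141, 214) (F = Mul(Rational(1, 3), Mul(Add(-244, -179), Pow(Add(163, 51), -1))) = Mul(Rational(1, 3), Mul(-423, Pow(214, -1))) = Mul(Rational(1, 3), Mul(-423, Rational(1, 214))) = Mul(Rational(1, 3), Rational(-423, 214)) = Rational(-141, 214) ≈ -0.65888)
Add(K, Mul(-1, F)) = Add(-71, Mul(-1, Rational(-141, 214))) = Add(-71, Rational(141, 214)) = Rational(-15053, 214)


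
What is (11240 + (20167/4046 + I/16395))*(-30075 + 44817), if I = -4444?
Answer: 261813963647691/1579385 ≈ 1.6577e+8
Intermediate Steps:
(11240 + (20167/4046 + I/16395))*(-30075 + 44817) = (11240 + (20167/4046 - 4444/16395))*(-30075 + 44817) = (11240 + (20167*(1/4046) - 4444*1/16395))*14742 = (11240 + (2881/578 - 4444/16395))*14742 = (11240 + 44665363/9476310)*14742 = (106558389763/9476310)*14742 = 261813963647691/1579385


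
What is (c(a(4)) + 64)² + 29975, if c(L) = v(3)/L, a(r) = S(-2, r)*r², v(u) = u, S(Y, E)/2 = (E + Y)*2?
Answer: 558268425/16384 ≈ 34074.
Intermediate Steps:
S(Y, E) = 4*E + 4*Y (S(Y, E) = 2*((E + Y)*2) = 2*(2*E + 2*Y) = 4*E + 4*Y)
a(r) = r²*(-8 + 4*r) (a(r) = (4*r + 4*(-2))*r² = (4*r - 8)*r² = (-8 + 4*r)*r² = r²*(-8 + 4*r))
c(L) = 3/L
(c(a(4)) + 64)² + 29975 = (3/((4*4²*(-2 + 4))) + 64)² + 29975 = (3/((4*16*2)) + 64)² + 29975 = (3/128 + 64)² + 29975 = (8195/128)² + 29975 = 67158025/16384 + 29975 = 558268425/16384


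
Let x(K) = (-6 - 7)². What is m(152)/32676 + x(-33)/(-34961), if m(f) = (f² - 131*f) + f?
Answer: 27846835/285596409 ≈ 0.097504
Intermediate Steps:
m(f) = f² - 130*f
x(K) = 169 (x(K) = (-13)² = 169)
m(152)/32676 + x(-33)/(-34961) = (152*(-130 + 152))/32676 + 169/(-34961) = (152*22)*(1/32676) + 169*(-1/34961) = 3344*(1/32676) - 169/34961 = 836/8169 - 169/34961 = 27846835/285596409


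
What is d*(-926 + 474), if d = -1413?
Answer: 638676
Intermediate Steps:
d*(-926 + 474) = -1413*(-926 + 474) = -1413*(-452) = 638676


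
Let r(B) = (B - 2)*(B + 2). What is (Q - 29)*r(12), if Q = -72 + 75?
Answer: -3640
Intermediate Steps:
r(B) = (-2 + B)*(2 + B)
Q = 3
(Q - 29)*r(12) = (3 - 29)*(-4 + 12²) = -26*(-4 + 144) = -26*140 = -3640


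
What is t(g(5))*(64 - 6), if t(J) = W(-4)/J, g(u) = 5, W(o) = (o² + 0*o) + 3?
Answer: 1102/5 ≈ 220.40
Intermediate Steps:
W(o) = 3 + o² (W(o) = (o² + 0) + 3 = o² + 3 = 3 + o²)
t(J) = 19/J (t(J) = (3 + (-4)²)/J = (3 + 16)/J = 19/J)
t(g(5))*(64 - 6) = (19/5)*(64 - 6) = (19*(⅕))*58 = (19/5)*58 = 1102/5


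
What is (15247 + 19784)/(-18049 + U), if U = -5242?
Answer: -35031/23291 ≈ -1.5041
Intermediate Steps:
(15247 + 19784)/(-18049 + U) = (15247 + 19784)/(-18049 - 5242) = 35031/(-23291) = 35031*(-1/23291) = -35031/23291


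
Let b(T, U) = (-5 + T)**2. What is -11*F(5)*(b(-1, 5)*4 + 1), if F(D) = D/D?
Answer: -1595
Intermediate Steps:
F(D) = 1
-11*F(5)*(b(-1, 5)*4 + 1) = -11*1*((-5 - 1)**2*4 + 1) = -11*((-6)**2*4 + 1) = -11*(36*4 + 1) = -11*(144 + 1) = -11*145 = -1*1595 = -1595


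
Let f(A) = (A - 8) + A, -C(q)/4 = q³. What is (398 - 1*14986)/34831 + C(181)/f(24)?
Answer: -206538954651/348310 ≈ -5.9297e+5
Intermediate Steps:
C(q) = -4*q³
f(A) = -8 + 2*A (f(A) = (-8 + A) + A = -8 + 2*A)
(398 - 1*14986)/34831 + C(181)/f(24) = (398 - 1*14986)/34831 + (-4*181³)/(-8 + 2*24) = (398 - 14986)*(1/34831) + (-4*5929741)/(-8 + 48) = -14588*1/34831 - 23718964/40 = -14588/34831 - 23718964*1/40 = -14588/34831 - 5929741/10 = -206538954651/348310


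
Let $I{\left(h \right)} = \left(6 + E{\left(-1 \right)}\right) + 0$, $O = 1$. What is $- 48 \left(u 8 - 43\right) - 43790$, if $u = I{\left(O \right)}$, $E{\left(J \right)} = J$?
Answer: $-43646$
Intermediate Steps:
$I{\left(h \right)} = 5$ ($I{\left(h \right)} = \left(6 - 1\right) + 0 = 5 + 0 = 5$)
$u = 5$
$- 48 \left(u 8 - 43\right) - 43790 = - 48 \left(5 \cdot 8 - 43\right) - 43790 = - 48 \left(40 - 43\right) - 43790 = \left(-48\right) \left(-3\right) - 43790 = 144 - 43790 = -43646$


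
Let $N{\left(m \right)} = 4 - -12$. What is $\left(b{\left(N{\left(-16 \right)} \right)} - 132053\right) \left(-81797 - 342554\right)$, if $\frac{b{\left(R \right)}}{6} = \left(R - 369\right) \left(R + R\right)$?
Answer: $84797635979$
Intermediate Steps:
$N{\left(m \right)} = 16$ ($N{\left(m \right)} = 4 + 12 = 16$)
$b{\left(R \right)} = 12 R \left(-369 + R\right)$ ($b{\left(R \right)} = 6 \left(R - 369\right) \left(R + R\right) = 6 \left(-369 + R\right) 2 R = 6 \cdot 2 R \left(-369 + R\right) = 12 R \left(-369 + R\right)$)
$\left(b{\left(N{\left(-16 \right)} \right)} - 132053\right) \left(-81797 - 342554\right) = \left(12 \cdot 16 \left(-369 + 16\right) - 132053\right) \left(-81797 - 342554\right) = \left(12 \cdot 16 \left(-353\right) - 132053\right) \left(-424351\right) = \left(-67776 - 132053\right) \left(-424351\right) = \left(-199829\right) \left(-424351\right) = 84797635979$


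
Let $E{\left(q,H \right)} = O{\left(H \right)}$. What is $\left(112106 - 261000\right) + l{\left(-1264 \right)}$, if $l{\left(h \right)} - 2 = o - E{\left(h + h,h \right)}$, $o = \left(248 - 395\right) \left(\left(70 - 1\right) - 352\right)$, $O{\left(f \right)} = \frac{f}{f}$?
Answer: $-107292$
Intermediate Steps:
$O{\left(f \right)} = 1$
$E{\left(q,H \right)} = 1$
$o = 41601$ ($o = - 147 \left(\left(70 - 1\right) - 352\right) = - 147 \left(69 - 352\right) = \left(-147\right) \left(-283\right) = 41601$)
$l{\left(h \right)} = 41602$ ($l{\left(h \right)} = 2 + \left(41601 - 1\right) = 2 + 41600 = 41602$)
$\left(112106 - 261000\right) + l{\left(-1264 \right)} = \left(112106 - 261000\right) + 41602 = -148894 + 41602 = -107292$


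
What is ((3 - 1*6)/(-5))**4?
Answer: 81/625 ≈ 0.12960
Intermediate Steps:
((3 - 1*6)/(-5))**4 = ((3 - 6)*(-1/5))**4 = (-3*(-1/5))**4 = (3/5)**4 = 81/625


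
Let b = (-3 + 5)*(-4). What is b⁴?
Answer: 4096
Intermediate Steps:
b = -8 (b = 2*(-4) = -8)
b⁴ = (-8)⁴ = 4096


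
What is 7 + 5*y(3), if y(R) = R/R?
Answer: 12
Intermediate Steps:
y(R) = 1
7 + 5*y(3) = 7 + 5*1 = 7 + 5 = 12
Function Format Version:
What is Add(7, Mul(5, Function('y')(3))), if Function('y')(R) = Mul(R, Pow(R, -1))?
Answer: 12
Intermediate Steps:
Function('y')(R) = 1
Add(7, Mul(5, Function('y')(3))) = Add(7, Mul(5, 1)) = Add(7, 5) = 12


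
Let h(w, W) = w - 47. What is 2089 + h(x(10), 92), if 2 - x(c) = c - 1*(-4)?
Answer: 2030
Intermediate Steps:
x(c) = -2 - c (x(c) = 2 - (c - 1*(-4)) = 2 - (c + 4) = 2 - (4 + c) = 2 + (-4 - c) = -2 - c)
h(w, W) = -47 + w
2089 + h(x(10), 92) = 2089 + (-47 + (-2 - 1*10)) = 2089 + (-47 + (-2 - 10)) = 2089 + (-47 - 12) = 2089 - 59 = 2030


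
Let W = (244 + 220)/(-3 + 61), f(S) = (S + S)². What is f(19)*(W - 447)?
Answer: -633916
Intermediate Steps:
f(S) = 4*S² (f(S) = (2*S)² = 4*S²)
W = 8 (W = 464/58 = 464*(1/58) = 8)
f(19)*(W - 447) = (4*19²)*(8 - 447) = (4*361)*(-439) = 1444*(-439) = -633916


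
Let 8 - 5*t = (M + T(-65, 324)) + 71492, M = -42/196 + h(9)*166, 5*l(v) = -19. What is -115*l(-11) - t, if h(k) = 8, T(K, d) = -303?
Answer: 1045713/70 ≈ 14939.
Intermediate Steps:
l(v) = -19/5 (l(v) = (⅕)*(-19) = -19/5)
M = 18589/14 (M = -42/196 + 8*166 = -42*1/196 + 1328 = -3/14 + 1328 = 18589/14 ≈ 1327.8)
t = -1015123/70 (t = 8/5 - ((18589/14 - 303) + 71492)/5 = 8/5 - (14347/14 + 71492)/5 = 8/5 - ⅕*1015235/14 = 8/5 - 203047/14 = -1015123/70 ≈ -14502.)
-115*l(-11) - t = -115*(-19/5) - 1*(-1015123/70) = 437 + 1015123/70 = 1045713/70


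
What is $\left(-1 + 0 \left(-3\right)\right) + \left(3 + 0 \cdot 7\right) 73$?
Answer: $218$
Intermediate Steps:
$\left(-1 + 0 \left(-3\right)\right) + \left(3 + 0 \cdot 7\right) 73 = \left(-1 + 0\right) + \left(3 + 0\right) 73 = -1 + 3 \cdot 73 = -1 + 219 = 218$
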